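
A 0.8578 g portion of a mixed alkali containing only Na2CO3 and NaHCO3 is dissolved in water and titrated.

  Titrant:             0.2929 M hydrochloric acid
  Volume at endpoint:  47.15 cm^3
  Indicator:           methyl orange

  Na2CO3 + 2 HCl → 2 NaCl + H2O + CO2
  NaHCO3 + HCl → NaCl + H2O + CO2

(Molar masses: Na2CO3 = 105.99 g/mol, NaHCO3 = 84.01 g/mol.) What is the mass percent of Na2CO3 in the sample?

n(HCl) = 0.04715 × 0.2929 = 0.01381 mol
Let x = n(Na2CO3), y = n(NaHCO3).
Titrant: 2x + 1y = 0.01381;  mass: 105.99x + 84.01y = 0.8578
Solving, x = 4.875 × 10^-3 mol, y = 4.060 × 10^-3 mol
mass of Na2CO3 = 4.875 × 10^-3 × 105.99 = 0.5167 g
% Na2CO3 = 0.5167 / 0.8578 × 100 = 60.24 %

60.24 %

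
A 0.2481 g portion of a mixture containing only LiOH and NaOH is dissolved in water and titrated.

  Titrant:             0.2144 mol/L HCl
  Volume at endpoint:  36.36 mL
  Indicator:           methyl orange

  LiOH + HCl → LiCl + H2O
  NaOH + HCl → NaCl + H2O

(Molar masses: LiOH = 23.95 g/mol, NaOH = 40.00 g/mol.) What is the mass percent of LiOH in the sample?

n(HCl) = 0.03636 × 0.2144 = 7.796 × 10^-3 mol
Let x = n(LiOH), y = n(NaOH).
Titrant: 1x + 1y = 7.796 × 10^-3;  mass: 23.95x + 40.00y = 0.2481
Solving, x = 3.970 × 10^-3 mol, y = 3.825 × 10^-3 mol
mass of LiOH = 3.970 × 10^-3 × 23.95 = 0.09509 g
% LiOH = 0.09509 / 0.2481 × 100 = 38.33 %

38.33 %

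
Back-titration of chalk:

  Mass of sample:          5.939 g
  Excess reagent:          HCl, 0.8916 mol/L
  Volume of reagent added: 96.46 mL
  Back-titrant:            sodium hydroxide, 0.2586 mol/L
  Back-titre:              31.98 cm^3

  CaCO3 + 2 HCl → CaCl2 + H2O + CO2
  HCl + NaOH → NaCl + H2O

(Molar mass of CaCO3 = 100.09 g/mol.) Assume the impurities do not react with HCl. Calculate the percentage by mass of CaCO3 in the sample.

65.50 %

n(HCl) added = 0.09646 × 0.8916 = 0.08600 mol
n(NaOH) used in back-titration = 0.03198 × 0.2586 = 8.270 × 10^-3 mol
n(HCl) left over = 8.270 × 10^-3 mol (1:1 ratio)
n(HCl) consumed by analyte = 0.08600 − 8.270 × 10^-3 = 0.07773 mol
From the 1:2 ratio, n(CaCO3) = 1/2 × 0.07773 = 0.03887 mol
mass of CaCO3 = 0.03887 × 100.09 = 3.890 g
% CaCO3 = 3.890 / 5.939 × 100 = 65.50 %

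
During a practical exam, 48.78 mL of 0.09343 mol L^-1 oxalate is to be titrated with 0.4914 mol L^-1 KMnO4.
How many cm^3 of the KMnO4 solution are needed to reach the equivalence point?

2 MnO4^- + 5 C2O4^2- + 16 H^+ → 2 Mn^2+ + 10 CO2 + 8 H2O
n(C2O4^2-) = 0.04878 L × 0.09343 mol/L = 4.558 × 10^-3 mol
From the 2:5 stoichiometry, n(KMnO4) = 2/5 × 4.558 × 10^-3 = 1.823 × 10^-3 mol
V(KMnO4) = 1.823 × 10^-3 mol / 0.4914 mol/L = 0.003710 L = 3.710 mL

3.710 mL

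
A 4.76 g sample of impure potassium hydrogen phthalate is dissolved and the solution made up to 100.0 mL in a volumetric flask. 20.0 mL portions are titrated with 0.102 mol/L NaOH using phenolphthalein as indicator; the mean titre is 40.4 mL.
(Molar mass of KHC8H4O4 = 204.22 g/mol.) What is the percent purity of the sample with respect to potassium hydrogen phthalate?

KHC8H4O4 + NaOH → KNaC8H4O4 + H2O
n(NaOH) per titration = 0.0404 × 0.102 = 4.12 × 10^-3 mol
n(KHC8H4O4) in each aliquot = 4.12 × 10^-3 mol (1:1 ratio)
n(KHC8H4O4) in the whole flask = 4.12 × 10^-3 × 100.0/20.0 = 0.0206 mol
mass of KHC8H4O4 = 0.0206 × 204.22 = 4.21 g
% KHC8H4O4 = 4.21 / 4.76 × 100 = 88.4 %

88.4 %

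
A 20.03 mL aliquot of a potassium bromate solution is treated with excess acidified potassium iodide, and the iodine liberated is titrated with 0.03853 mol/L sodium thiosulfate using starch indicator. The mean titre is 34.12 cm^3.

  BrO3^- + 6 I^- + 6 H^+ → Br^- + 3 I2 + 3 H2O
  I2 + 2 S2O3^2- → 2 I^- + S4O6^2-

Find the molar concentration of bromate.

0.01094 mol/L

n(S2O3^2-) = 0.03412 × 0.03853 = 1.315 × 10^-3 mol
n(I2) = n(S2O3^2-)/2 = 6.573 × 10^-4 mol
From the 1:3 ratio, n(BrO3^-) in the aliquot = 1/3 × 6.573 × 10^-4 = 2.191 × 10^-4 mol
[BrO3^-] = 2.191 × 10^-4 / 0.02003 = 0.01094 mol/L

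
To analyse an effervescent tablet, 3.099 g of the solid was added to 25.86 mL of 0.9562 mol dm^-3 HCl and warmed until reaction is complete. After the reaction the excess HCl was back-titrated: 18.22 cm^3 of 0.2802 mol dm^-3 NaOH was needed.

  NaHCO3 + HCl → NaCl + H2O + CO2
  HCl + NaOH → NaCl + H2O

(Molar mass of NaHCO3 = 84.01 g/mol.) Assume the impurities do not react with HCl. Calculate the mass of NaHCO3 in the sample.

1.648 g

n(HCl) added = 0.02586 × 0.9562 = 0.02473 mol
n(NaOH) used in back-titration = 0.01822 × 0.2802 = 5.105 × 10^-3 mol
n(HCl) left over = 5.105 × 10^-3 mol (1:1 ratio)
n(HCl) consumed by analyte = 0.02473 − 5.105 × 10^-3 = 0.01962 mol
n(NaHCO3) = 0.01962 mol (1:1 ratio)
mass of NaHCO3 = 0.01962 × 84.01 = 1.648 g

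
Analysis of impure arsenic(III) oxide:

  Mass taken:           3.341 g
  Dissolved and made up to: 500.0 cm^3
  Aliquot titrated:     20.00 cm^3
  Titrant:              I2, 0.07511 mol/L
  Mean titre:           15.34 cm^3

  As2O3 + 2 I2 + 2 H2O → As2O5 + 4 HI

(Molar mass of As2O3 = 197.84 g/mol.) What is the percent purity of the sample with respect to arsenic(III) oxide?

85.28 %

n(I2) per titration = 0.01534 × 0.07511 = 1.152 × 10^-3 mol
From the 1:2 ratio, n(As2O3) in each aliquot = 1/2 × 1.152 × 10^-3 = 5.761 × 10^-4 mol
n(As2O3) in the whole flask = 5.761 × 10^-4 × 500.0/20.00 = 0.01440 mol
mass of As2O3 = 0.01440 × 197.84 = 2.849 g
% As2O3 = 2.849 / 3.341 × 100 = 85.28 %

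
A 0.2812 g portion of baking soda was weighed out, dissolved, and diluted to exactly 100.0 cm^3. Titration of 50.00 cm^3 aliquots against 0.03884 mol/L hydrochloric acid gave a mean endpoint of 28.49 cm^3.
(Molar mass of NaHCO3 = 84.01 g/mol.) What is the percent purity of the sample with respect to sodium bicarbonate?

66.12 %

NaHCO3 + HCl → NaCl + H2O + CO2
n(HCl) per titration = 0.02849 × 0.03884 = 1.107 × 10^-3 mol
n(NaHCO3) in each aliquot = 1.107 × 10^-3 mol (1:1 ratio)
n(NaHCO3) in the whole flask = 1.107 × 10^-3 × 100.0/50.00 = 2.213 × 10^-3 mol
mass of NaHCO3 = 2.213 × 10^-3 × 84.01 = 0.1859 g
% NaHCO3 = 0.1859 / 0.2812 × 100 = 66.12 %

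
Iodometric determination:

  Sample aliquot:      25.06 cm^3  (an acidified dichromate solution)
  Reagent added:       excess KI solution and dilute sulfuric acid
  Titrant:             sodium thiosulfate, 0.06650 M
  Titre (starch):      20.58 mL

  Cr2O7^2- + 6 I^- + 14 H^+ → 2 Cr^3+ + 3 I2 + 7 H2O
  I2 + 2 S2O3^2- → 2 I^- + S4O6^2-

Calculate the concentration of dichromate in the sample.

n(S2O3^2-) = 0.02058 × 0.06650 = 1.369 × 10^-3 mol
n(I2) = n(S2O3^2-)/2 = 6.843 × 10^-4 mol
From the 1:3 ratio, n(Cr2O7^2-) in the aliquot = 1/3 × 6.843 × 10^-4 = 2.281 × 10^-4 mol
[Cr2O7^2-] = 2.281 × 10^-4 / 0.02506 = 0.009102 mol/L

0.009102 M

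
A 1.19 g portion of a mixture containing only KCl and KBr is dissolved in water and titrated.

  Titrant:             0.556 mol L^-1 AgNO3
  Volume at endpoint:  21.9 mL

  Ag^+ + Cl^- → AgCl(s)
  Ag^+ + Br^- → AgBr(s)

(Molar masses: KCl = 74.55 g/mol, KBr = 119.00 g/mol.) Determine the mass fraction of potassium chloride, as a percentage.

n(AgNO3) = 0.0219 × 0.556 = 0.0122 mol
Let x = n(KCl), y = n(KBr).
Titrant: 1x + 1y = 0.0122;  mass: 74.55x + 119.00y = 1.19
Solving, x = 5.83 × 10^-3 mol, y = 6.35 × 10^-3 mol
mass of KCl = 5.83 × 10^-3 × 74.55 = 0.434 g
% KCl = 0.434 / 1.19 × 100 = 36.5 %

36.5 %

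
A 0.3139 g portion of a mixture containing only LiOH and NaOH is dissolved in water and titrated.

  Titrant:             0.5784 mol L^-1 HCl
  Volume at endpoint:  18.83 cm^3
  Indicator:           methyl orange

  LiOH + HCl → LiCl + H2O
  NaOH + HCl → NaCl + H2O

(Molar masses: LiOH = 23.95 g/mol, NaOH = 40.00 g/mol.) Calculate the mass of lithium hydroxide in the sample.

0.1817 g

n(HCl) = 0.01883 × 0.5784 = 0.01089 mol
Let x = n(LiOH), y = n(NaOH).
Titrant: 1x + 1y = 0.01089;  mass: 23.95x + 40.00y = 0.3139
Solving, x = 7.586 × 10^-3 mol, y = 3.306 × 10^-3 mol
mass of LiOH = 7.586 × 10^-3 × 23.95 = 0.1817 g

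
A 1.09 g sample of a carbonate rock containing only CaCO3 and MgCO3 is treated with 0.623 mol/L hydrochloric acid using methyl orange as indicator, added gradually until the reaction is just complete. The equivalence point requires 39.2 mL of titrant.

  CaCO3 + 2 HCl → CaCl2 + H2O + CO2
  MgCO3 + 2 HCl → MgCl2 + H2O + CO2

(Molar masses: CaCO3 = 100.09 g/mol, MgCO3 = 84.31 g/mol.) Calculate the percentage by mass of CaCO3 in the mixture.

35.2 %

n(HCl) = 0.0392 × 0.623 = 0.0244 mol
Let x = n(CaCO3), y = n(MgCO3).
Titrant: 2x + 2y = 0.0244;  mass: 100.09x + 84.31y = 1.09
Solving, x = 3.83 × 10^-3 mol, y = 8.38 × 10^-3 mol
mass of CaCO3 = 3.83 × 10^-3 × 100.09 = 0.384 g
% CaCO3 = 0.384 / 1.09 × 100 = 35.2 %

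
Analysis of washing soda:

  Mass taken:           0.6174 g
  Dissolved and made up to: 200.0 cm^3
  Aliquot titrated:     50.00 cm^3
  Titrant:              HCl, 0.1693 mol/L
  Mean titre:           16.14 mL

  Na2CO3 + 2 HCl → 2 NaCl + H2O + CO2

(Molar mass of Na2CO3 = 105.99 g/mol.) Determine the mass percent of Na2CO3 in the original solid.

n(HCl) per titration = 0.01614 × 0.1693 = 2.733 × 10^-3 mol
From the 1:2 ratio, n(Na2CO3) in each aliquot = 1/2 × 2.733 × 10^-3 = 1.366 × 10^-3 mol
n(Na2CO3) in the whole flask = 1.366 × 10^-3 × 200.0/50.00 = 5.465 × 10^-3 mol
mass of Na2CO3 = 5.465 × 10^-3 × 105.99 = 0.5792 g
% Na2CO3 = 0.5792 / 0.6174 × 100 = 93.82 %

93.82 %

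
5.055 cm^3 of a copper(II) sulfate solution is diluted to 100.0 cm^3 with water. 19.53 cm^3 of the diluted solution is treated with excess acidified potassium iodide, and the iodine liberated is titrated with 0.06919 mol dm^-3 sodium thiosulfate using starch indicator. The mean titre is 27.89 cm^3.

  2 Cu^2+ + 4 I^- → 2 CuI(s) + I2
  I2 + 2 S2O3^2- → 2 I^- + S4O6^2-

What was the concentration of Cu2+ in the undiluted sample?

n(S2O3^2-) = 0.02789 × 0.06919 = 1.930 × 10^-3 mol
n(I2) = n(S2O3^2-)/2 = 9.649 × 10^-4 mol
From the 2:1 ratio, n(Cu2+) in the aliquot = 2/1 × 9.649 × 10^-4 = 1.930 × 10^-3 mol
[Cu2+]_dilute = 1.930 × 10^-3 / 0.01953 = 0.09881 mol/L
[Cu2+]_original = 0.09881 × 100.0/5.055 = 1.955 mol/L

1.955 mol/L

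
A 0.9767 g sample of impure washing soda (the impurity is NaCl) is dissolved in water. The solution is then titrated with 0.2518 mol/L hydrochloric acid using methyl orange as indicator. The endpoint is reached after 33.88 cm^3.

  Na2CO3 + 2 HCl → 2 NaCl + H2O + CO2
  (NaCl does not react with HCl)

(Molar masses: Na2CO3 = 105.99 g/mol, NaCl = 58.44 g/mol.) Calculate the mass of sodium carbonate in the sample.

n(HCl) = 0.03388 × 0.2518 = 8.531 × 10^-3 mol
Let x = n(Na2CO3), y = n(NaCl).
Titrant: 2x = 8.531 × 10^-3;  mass: 105.99x + 58.44y = 0.9767
Solving, x = 4.265 × 10^-3 mol, y = 8.977 × 10^-3 mol
mass of Na2CO3 = 4.265 × 10^-3 × 105.99 = 0.4521 g

0.4521 g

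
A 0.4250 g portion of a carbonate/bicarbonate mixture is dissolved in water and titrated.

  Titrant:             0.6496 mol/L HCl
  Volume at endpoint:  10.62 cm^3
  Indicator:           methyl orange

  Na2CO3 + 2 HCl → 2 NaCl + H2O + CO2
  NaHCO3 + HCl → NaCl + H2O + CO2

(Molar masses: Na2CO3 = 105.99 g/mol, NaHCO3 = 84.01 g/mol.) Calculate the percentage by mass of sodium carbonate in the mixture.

62.14 %

n(HCl) = 0.01062 × 0.6496 = 6.899 × 10^-3 mol
Let x = n(Na2CO3), y = n(NaHCO3).
Titrant: 2x + 1y = 6.899 × 10^-3;  mass: 105.99x + 84.01y = 0.4250
Solving, x = 2.492 × 10^-3 mol, y = 1.915 × 10^-3 mol
mass of Na2CO3 = 2.492 × 10^-3 × 105.99 = 0.2641 g
% Na2CO3 = 0.2641 / 0.4250 × 100 = 62.14 %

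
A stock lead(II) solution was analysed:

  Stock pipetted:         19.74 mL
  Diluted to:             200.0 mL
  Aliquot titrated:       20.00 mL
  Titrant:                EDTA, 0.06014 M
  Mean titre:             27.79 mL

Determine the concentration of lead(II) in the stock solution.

Pb^2+ + EDTA^4- → [Pb(EDTA)]^2-
n(EDTA) = 0.02779 × 0.06014 = 1.671 × 10^-3 mol
n(Pb2+) in the aliquot = 1.671 × 10^-3 mol (1:1 ratio)
[Pb2+]_dilute = 1.671 × 10^-3 / 0.02000 = 0.08356 mol/L
Dilution factor = 200.0 / 19.74 = 10.13
[Pb2+]_stock = 0.08356 × 10.13 = 0.8467 mol/L

0.8467 M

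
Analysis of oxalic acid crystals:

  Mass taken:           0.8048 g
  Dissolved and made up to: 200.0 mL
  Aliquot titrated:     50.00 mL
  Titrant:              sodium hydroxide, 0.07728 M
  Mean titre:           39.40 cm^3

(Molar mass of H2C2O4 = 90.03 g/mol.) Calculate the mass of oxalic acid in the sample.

H2C2O4 + 2 NaOH → Na2C2O4 + 2 H2O
n(NaOH) per titration = 0.03940 × 0.07728 = 3.045 × 10^-3 mol
From the 1:2 ratio, n(H2C2O4) in each aliquot = 1/2 × 3.045 × 10^-3 = 1.522 × 10^-3 mol
n(H2C2O4) in the whole flask = 1.522 × 10^-3 × 200.0/50.00 = 6.090 × 10^-3 mol
mass of H2C2O4 = 6.090 × 10^-3 × 90.03 = 0.5483 g

0.5483 g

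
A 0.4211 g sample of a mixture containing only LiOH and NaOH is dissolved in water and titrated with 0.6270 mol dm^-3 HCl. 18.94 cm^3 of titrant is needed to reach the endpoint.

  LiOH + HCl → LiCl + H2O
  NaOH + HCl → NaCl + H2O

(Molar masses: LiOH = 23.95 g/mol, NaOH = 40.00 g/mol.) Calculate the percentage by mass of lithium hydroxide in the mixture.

n(HCl) = 0.01894 × 0.6270 = 0.01188 mol
Let x = n(LiOH), y = n(NaOH).
Titrant: 1x + 1y = 0.01188;  mass: 23.95x + 40.00y = 0.4211
Solving, x = 3.359 × 10^-3 mol, y = 8.516 × 10^-3 mol
mass of LiOH = 3.359 × 10^-3 × 23.95 = 0.08045 g
% LiOH = 0.08045 / 0.4211 × 100 = 19.11 %

19.11 %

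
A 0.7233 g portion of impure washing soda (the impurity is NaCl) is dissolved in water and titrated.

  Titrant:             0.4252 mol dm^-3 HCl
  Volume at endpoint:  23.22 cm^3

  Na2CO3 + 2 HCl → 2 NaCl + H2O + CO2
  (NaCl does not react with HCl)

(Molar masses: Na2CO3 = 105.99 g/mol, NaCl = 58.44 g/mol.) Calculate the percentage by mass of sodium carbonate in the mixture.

72.34 %

n(HCl) = 0.02322 × 0.4252 = 9.873 × 10^-3 mol
Let x = n(Na2CO3), y = n(NaCl).
Titrant: 2x = 9.873 × 10^-3;  mass: 105.99x + 58.44y = 0.7233
Solving, x = 4.937 × 10^-3 mol, y = 3.424 × 10^-3 mol
mass of Na2CO3 = 4.937 × 10^-3 × 105.99 = 0.5232 g
% Na2CO3 = 0.5232 / 0.7233 × 100 = 72.34 %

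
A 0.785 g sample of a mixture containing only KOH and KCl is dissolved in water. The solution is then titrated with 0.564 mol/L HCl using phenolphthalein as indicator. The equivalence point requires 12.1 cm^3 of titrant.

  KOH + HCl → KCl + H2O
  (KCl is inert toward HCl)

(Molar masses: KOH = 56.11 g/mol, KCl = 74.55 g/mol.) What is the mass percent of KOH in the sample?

n(HCl) = 0.0121 × 0.564 = 6.82 × 10^-3 mol
Let x = n(KOH), y = n(KCl).
Titrant: 1x = 6.82 × 10^-3;  mass: 56.11x + 74.55y = 0.785
Solving, x = 6.82 × 10^-3 mol, y = 5.39 × 10^-3 mol
mass of KOH = 6.82 × 10^-3 × 56.11 = 0.383 g
% KOH = 0.383 / 0.785 × 100 = 48.8 %

48.8 %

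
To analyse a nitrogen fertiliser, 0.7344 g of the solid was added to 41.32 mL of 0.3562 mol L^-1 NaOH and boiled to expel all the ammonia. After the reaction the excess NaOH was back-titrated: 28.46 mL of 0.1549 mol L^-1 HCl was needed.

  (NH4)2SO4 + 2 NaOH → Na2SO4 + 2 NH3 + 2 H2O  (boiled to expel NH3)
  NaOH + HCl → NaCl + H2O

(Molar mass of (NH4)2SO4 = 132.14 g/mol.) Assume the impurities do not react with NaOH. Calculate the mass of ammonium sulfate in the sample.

0.6812 g

n(NaOH) added = 0.04132 × 0.3562 = 0.01472 mol
n(HCl) used in back-titration = 0.02846 × 0.1549 = 4.408 × 10^-3 mol
n(NaOH) left over = 4.408 × 10^-3 mol (1:1 ratio)
n(NaOH) consumed by analyte = 0.01472 − 4.408 × 10^-3 = 0.01031 mol
From the 1:2 ratio, n((NH4)2SO4) = 1/2 × 0.01031 = 5.155 × 10^-3 mol
mass of (NH4)2SO4 = 5.155 × 10^-3 × 132.14 = 0.6812 g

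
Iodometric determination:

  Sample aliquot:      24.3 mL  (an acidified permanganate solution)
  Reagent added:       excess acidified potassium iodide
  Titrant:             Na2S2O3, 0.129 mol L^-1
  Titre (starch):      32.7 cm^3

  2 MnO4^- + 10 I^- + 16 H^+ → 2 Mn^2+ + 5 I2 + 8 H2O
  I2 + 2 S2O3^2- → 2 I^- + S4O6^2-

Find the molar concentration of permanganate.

0.0347 mol/L

n(S2O3^2-) = 0.0327 × 0.129 = 4.22 × 10^-3 mol
n(I2) = n(S2O3^2-)/2 = 2.11 × 10^-3 mol
From the 2:5 ratio, n(MnO4^-) in the aliquot = 2/5 × 2.11 × 10^-3 = 8.44 × 10^-4 mol
[MnO4^-] = 8.44 × 10^-4 / 0.0243 = 0.0347 mol/L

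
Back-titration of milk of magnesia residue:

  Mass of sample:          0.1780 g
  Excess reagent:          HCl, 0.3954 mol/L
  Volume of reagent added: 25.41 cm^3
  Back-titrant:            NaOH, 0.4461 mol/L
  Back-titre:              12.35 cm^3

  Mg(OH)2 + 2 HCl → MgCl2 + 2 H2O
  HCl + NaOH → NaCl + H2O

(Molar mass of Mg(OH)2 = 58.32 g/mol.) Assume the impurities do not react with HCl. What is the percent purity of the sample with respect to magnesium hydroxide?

n(HCl) added = 0.02541 × 0.3954 = 0.01005 mol
n(NaOH) used in back-titration = 0.01235 × 0.4461 = 5.509 × 10^-3 mol
n(HCl) left over = 5.509 × 10^-3 mol (1:1 ratio)
n(HCl) consumed by analyte = 0.01005 − 5.509 × 10^-3 = 4.538 × 10^-3 mol
From the 1:2 ratio, n(Mg(OH)2) = 1/2 × 4.538 × 10^-3 = 2.269 × 10^-3 mol
mass of Mg(OH)2 = 2.269 × 10^-3 × 58.32 = 0.1323 g
% Mg(OH)2 = 0.1323 / 0.1780 × 100 = 74.34 %

74.34 %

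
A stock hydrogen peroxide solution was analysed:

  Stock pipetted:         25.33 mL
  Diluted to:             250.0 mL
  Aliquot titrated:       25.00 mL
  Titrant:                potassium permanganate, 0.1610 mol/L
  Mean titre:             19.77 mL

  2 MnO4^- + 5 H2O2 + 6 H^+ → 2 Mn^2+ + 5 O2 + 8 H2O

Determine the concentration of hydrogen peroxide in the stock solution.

3.142 mol/L

n(KMnO4) = 0.01977 × 0.1610 = 3.183 × 10^-3 mol
From the 5:2 ratio, n(H2O2) in the aliquot = 5/2 × 3.183 × 10^-3 = 7.957 × 10^-3 mol
[H2O2]_dilute = 7.957 × 10^-3 / 0.02500 = 0.3183 mol/L
Dilution factor = 250.0 / 25.33 = 9.870
[H2O2]_stock = 0.3183 × 9.870 = 3.142 mol/L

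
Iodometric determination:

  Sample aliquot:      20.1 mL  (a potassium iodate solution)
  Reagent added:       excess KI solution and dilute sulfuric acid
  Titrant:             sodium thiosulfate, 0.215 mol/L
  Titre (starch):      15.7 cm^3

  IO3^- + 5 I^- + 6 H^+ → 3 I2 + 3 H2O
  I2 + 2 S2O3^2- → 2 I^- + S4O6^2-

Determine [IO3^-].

0.0280 mol/L

n(S2O3^2-) = 0.0157 × 0.215 = 3.38 × 10^-3 mol
n(I2) = n(S2O3^2-)/2 = 1.69 × 10^-3 mol
From the 1:3 ratio, n(IO3^-) in the aliquot = 1/3 × 1.69 × 10^-3 = 5.63 × 10^-4 mol
[IO3^-] = 5.63 × 10^-4 / 0.0201 = 0.0280 mol/L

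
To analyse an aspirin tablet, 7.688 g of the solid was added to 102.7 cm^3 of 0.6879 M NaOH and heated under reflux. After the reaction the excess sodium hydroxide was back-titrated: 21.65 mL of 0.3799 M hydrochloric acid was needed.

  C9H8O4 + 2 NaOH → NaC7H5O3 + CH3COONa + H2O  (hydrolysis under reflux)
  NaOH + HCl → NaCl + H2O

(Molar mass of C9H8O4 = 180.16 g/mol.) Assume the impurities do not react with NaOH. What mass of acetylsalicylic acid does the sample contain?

5.623 g

n(NaOH) added = 0.1027 × 0.6879 = 0.07065 mol
n(HCl) used in back-titration = 0.02165 × 0.3799 = 8.225 × 10^-3 mol
n(NaOH) left over = 8.225 × 10^-3 mol (1:1 ratio)
n(NaOH) consumed by analyte = 0.07065 − 8.225 × 10^-3 = 0.06242 mol
From the 1:2 ratio, n(C9H8O4) = 1/2 × 0.06242 = 0.03121 mol
mass of C9H8O4 = 0.03121 × 180.16 = 5.623 g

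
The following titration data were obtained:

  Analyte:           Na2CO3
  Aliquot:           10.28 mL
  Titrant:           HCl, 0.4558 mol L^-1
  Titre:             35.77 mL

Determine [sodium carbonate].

0.7930 mol/L

Na2CO3 + 2 HCl → 2 NaCl + H2O + CO2
n(HCl) = 0.03577 L × 0.4558 mol/L = 0.01630 mol
From the 1:2 mole ratio, n(Na2CO3) = 1/2 × 0.01630 = 8.152 × 10^-3 mol
[Na2CO3] = 8.152 × 10^-3 mol / 0.01028 L = 0.7930 mol/L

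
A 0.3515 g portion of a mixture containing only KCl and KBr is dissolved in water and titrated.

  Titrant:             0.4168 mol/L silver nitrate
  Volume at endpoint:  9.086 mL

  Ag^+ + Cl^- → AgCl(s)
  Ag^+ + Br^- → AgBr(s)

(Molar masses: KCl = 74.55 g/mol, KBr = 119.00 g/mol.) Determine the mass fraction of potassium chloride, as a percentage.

n(AgNO3) = 0.009086 × 0.4168 = 3.787 × 10^-3 mol
Let x = n(KCl), y = n(KBr).
Titrant: 1x + 1y = 3.787 × 10^-3;  mass: 74.55x + 119.00y = 0.3515
Solving, x = 2.231 × 10^-3 mol, y = 1.556 × 10^-3 mol
mass of KCl = 2.231 × 10^-3 × 74.55 = 0.1663 g
% KCl = 0.1663 / 0.3515 × 100 = 47.31 %

47.31 %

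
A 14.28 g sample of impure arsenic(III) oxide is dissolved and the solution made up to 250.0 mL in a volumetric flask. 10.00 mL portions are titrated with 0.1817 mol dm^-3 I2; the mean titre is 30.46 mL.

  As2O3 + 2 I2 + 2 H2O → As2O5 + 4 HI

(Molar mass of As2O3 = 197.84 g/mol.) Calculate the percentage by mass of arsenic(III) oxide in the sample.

n(I2) per titration = 0.03046 × 0.1817 = 5.535 × 10^-3 mol
From the 1:2 ratio, n(As2O3) in each aliquot = 1/2 × 5.535 × 10^-3 = 2.767 × 10^-3 mol
n(As2O3) in the whole flask = 2.767 × 10^-3 × 250.0/10.00 = 0.06918 mol
mass of As2O3 = 0.06918 × 197.84 = 13.69 g
% As2O3 = 13.69 / 14.28 × 100 = 95.85 %

95.85 %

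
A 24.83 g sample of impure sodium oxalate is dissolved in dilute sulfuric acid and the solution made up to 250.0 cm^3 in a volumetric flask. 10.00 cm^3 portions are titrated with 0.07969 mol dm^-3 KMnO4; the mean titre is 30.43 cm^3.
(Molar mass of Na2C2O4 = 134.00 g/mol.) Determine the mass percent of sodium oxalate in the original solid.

2 MnO4^- + 5 C2O4^2- + 16 H^+ → 2 Mn^2+ + 10 CO2 + 8 H2O
n(KMnO4) per titration = 0.03043 × 0.07969 = 2.425 × 10^-3 mol
From the 5:2 ratio, n(Na2C2O4) in each aliquot = 5/2 × 2.425 × 10^-3 = 6.062 × 10^-3 mol
n(Na2C2O4) in the whole flask = 6.062 × 10^-3 × 250.0/10.00 = 0.1516 mol
mass of Na2C2O4 = 0.1516 × 134.00 = 20.31 g
% Na2C2O4 = 20.31 / 24.83 × 100 = 81.79 %

81.79 %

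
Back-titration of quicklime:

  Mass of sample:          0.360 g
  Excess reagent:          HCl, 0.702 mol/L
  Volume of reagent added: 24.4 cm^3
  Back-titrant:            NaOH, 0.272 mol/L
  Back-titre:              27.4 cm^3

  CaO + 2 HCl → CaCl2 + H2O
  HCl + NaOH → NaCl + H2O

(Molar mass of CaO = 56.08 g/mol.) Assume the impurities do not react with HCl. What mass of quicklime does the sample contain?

0.271 g

n(HCl) added = 0.0244 × 0.702 = 0.0171 mol
n(NaOH) used in back-titration = 0.0274 × 0.272 = 7.45 × 10^-3 mol
n(HCl) left over = 7.45 × 10^-3 mol (1:1 ratio)
n(HCl) consumed by analyte = 0.0171 − 7.45 × 10^-3 = 9.68 × 10^-3 mol
From the 1:2 ratio, n(CaO) = 1/2 × 9.68 × 10^-3 = 4.84 × 10^-3 mol
mass of CaO = 4.84 × 10^-3 × 56.08 = 0.271 g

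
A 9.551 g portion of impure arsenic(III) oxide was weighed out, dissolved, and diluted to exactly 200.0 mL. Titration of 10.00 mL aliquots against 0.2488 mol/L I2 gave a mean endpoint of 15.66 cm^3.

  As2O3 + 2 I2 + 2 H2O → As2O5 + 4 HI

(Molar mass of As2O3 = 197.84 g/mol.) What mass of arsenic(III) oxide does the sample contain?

7.708 g

n(I2) per titration = 0.01566 × 0.2488 = 3.896 × 10^-3 mol
From the 1:2 ratio, n(As2O3) in each aliquot = 1/2 × 3.896 × 10^-3 = 1.948 × 10^-3 mol
n(As2O3) in the whole flask = 1.948 × 10^-3 × 200.0/10.00 = 0.03896 mol
mass of As2O3 = 0.03896 × 197.84 = 7.708 g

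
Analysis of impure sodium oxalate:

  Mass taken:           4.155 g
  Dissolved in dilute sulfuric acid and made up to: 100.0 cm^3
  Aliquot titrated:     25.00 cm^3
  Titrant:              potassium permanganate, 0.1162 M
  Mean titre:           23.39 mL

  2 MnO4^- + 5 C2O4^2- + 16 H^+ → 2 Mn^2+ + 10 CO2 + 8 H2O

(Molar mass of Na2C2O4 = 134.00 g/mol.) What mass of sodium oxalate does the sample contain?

3.642 g

n(KMnO4) per titration = 0.02339 × 0.1162 = 2.718 × 10^-3 mol
From the 5:2 ratio, n(Na2C2O4) in each aliquot = 5/2 × 2.718 × 10^-3 = 6.795 × 10^-3 mol
n(Na2C2O4) in the whole flask = 6.795 × 10^-3 × 100.0/25.00 = 0.02718 mol
mass of Na2C2O4 = 0.02718 × 134.00 = 3.642 g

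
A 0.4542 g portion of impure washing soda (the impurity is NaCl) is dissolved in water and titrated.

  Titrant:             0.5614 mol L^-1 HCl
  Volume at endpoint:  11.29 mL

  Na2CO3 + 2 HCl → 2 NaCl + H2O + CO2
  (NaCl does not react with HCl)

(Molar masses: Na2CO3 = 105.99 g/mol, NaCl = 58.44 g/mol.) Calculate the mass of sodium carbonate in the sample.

n(HCl) = 0.01129 × 0.5614 = 6.338 × 10^-3 mol
Let x = n(Na2CO3), y = n(NaCl).
Titrant: 2x = 6.338 × 10^-3;  mass: 105.99x + 58.44y = 0.4542
Solving, x = 3.169 × 10^-3 mol, y = 2.024 × 10^-3 mol
mass of Na2CO3 = 3.169 × 10^-3 × 105.99 = 0.3359 g

0.3359 g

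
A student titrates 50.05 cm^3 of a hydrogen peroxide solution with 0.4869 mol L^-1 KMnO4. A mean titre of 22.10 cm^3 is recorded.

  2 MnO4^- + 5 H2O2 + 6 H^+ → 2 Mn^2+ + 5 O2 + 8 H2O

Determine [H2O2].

0.5375 mol/L

n(KMnO4) = 0.02210 L × 0.4869 mol/L = 0.01076 mol
From the 5:2 mole ratio, n(H2O2) = 5/2 × 0.01076 = 0.02690 mol
[H2O2] = 0.02690 mol / 0.05005 L = 0.5375 mol/L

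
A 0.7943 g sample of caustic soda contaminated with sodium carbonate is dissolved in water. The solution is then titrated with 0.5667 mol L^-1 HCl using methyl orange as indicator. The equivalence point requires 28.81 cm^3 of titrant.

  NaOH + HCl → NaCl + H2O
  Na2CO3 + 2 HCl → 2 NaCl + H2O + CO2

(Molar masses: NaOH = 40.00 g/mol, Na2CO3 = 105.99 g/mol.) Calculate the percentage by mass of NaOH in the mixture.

27.49 %

n(HCl) = 0.02881 × 0.5667 = 0.01633 mol
Let x = n(NaOH), y = n(Na2CO3).
Titrant: 1x + 2y = 0.01633;  mass: 40.00x + 105.99y = 0.7943
Solving, x = 5.458 × 10^-3 mol, y = 5.434 × 10^-3 mol
mass of NaOH = 5.458 × 10^-3 × 40.00 = 0.2183 g
% NaOH = 0.2183 / 0.7943 × 100 = 27.49 %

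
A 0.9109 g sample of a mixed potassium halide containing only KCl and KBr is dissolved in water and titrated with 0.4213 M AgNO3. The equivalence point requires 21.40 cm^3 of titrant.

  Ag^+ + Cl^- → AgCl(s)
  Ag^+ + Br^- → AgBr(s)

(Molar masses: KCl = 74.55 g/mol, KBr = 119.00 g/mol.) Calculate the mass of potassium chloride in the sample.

0.2717 g

n(AgNO3) = 0.02140 × 0.4213 = 9.016 × 10^-3 mol
Let x = n(KCl), y = n(KBr).
Titrant: 1x + 1y = 9.016 × 10^-3;  mass: 74.55x + 119.00y = 0.9109
Solving, x = 3.644 × 10^-3 mol, y = 5.372 × 10^-3 mol
mass of KCl = 3.644 × 10^-3 × 74.55 = 0.2717 g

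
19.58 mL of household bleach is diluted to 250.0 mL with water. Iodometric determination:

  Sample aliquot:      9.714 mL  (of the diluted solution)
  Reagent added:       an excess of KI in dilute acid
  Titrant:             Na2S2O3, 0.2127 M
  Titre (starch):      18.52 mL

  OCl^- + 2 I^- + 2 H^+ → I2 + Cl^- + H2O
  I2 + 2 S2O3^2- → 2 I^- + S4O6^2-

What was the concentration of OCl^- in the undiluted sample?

2.589 M

n(S2O3^2-) = 0.01852 × 0.2127 = 3.939 × 10^-3 mol
n(I2) = n(S2O3^2-)/2 = 1.970 × 10^-3 mol
n(OCl^-) in the aliquot = 1.970 × 10^-3 mol (1:1 ratio)
[OCl^-]_dilute = 1.970 × 10^-3 / 0.009714 = 0.2028 mol/L
[OCl^-]_original = 0.2028 × 250.0/19.58 = 2.589 mol/L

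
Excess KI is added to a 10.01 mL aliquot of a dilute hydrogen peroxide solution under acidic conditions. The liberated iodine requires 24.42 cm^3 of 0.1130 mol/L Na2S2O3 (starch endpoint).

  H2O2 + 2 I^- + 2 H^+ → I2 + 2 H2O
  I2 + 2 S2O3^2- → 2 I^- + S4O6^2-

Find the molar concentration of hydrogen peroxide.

0.1378 mol/L

n(S2O3^2-) = 0.02442 × 0.1130 = 2.759 × 10^-3 mol
n(I2) = n(S2O3^2-)/2 = 1.380 × 10^-3 mol
n(H2O2) in the aliquot = 1.380 × 10^-3 mol (1:1 ratio)
[H2O2] = 1.380 × 10^-3 / 0.01001 = 0.1378 mol/L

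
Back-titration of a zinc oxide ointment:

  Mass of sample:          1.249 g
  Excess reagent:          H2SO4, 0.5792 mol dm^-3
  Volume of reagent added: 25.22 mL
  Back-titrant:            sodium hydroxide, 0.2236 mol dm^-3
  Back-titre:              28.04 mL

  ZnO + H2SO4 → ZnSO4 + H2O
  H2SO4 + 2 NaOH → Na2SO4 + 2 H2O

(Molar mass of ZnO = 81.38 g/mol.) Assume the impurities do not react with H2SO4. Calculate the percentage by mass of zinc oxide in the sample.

74.75 %

n(H2SO4) added = 0.02522 × 0.5792 = 0.01461 mol
n(NaOH) used in back-titration = 0.02804 × 0.2236 = 6.270 × 10^-3 mol
From the 1:2 ratio, n(H2SO4) left over = 1/2 × 6.270 × 10^-3 = 3.135 × 10^-3 mol
n(H2SO4) consumed by analyte = 0.01461 − 3.135 × 10^-3 = 0.01147 mol
n(ZnO) = 0.01147 mol (1:1 ratio)
mass of ZnO = 0.01147 × 81.38 = 0.9336 g
% ZnO = 0.9336 / 1.249 × 100 = 74.75 %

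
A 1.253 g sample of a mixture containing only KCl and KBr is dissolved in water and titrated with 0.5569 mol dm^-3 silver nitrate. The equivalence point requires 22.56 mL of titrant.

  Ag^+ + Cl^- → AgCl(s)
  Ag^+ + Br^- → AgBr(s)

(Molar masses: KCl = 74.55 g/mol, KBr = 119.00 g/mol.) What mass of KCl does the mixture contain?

0.4060 g

n(AgNO3) = 0.02256 × 0.5569 = 0.01256 mol
Let x = n(KCl), y = n(KBr).
Titrant: 1x + 1y = 0.01256;  mass: 74.55x + 119.00y = 1.253
Solving, x = 5.446 × 10^-3 mol, y = 7.118 × 10^-3 mol
mass of KCl = 5.446 × 10^-3 × 74.55 = 0.4060 g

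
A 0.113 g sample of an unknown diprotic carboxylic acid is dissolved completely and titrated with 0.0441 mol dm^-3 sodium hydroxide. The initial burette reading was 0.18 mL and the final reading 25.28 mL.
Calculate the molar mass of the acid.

n(NaOH) = 0.0251 L × 0.0441 mol/L = 1.11 × 10^-3 mol
From the 1:2 ratio, n(H2A) = 1/2 × 1.11 × 10^-3 = 5.53 × 10^-4 mol
M = m / n = 0.113 g / 5.53 × 10^-4 mol = 204 g/mol

204 g/mol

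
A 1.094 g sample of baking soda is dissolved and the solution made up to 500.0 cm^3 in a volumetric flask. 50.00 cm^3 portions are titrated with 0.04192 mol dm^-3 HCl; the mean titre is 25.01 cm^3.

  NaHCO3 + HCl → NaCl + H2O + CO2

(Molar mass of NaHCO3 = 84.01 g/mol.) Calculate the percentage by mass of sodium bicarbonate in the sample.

n(HCl) per titration = 0.02501 × 0.04192 = 1.048 × 10^-3 mol
n(NaHCO3) in each aliquot = 1.048 × 10^-3 mol (1:1 ratio)
n(NaHCO3) in the whole flask = 1.048 × 10^-3 × 500.0/50.00 = 0.01048 mol
mass of NaHCO3 = 0.01048 × 84.01 = 0.8808 g
% NaHCO3 = 0.8808 / 1.094 × 100 = 80.51 %

80.51 %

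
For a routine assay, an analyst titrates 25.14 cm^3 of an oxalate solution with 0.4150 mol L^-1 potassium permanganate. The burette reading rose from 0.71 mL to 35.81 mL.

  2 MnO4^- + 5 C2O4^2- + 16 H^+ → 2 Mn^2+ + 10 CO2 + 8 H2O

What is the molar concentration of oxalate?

1.449 mol/L

n(KMnO4) = 0.03510 L × 0.4150 mol/L = 0.01457 mol
From the 5:2 mole ratio, n(C2O4^2-) = 5/2 × 0.01457 = 0.03642 mol
[C2O4^2-] = 0.03642 mol / 0.02514 L = 1.449 mol/L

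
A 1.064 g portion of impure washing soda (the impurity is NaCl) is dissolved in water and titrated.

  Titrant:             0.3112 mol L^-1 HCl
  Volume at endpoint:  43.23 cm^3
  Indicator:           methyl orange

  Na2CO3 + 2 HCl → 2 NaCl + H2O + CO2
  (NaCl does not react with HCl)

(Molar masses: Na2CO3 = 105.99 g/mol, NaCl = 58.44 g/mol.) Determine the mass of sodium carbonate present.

0.7130 g

n(HCl) = 0.04323 × 0.3112 = 0.01345 mol
Let x = n(Na2CO3), y = n(NaCl).
Titrant: 2x = 0.01345;  mass: 105.99x + 58.44y = 1.064
Solving, x = 6.727 × 10^-3 mol, y = 6.007 × 10^-3 mol
mass of Na2CO3 = 6.727 × 10^-3 × 105.99 = 0.7130 g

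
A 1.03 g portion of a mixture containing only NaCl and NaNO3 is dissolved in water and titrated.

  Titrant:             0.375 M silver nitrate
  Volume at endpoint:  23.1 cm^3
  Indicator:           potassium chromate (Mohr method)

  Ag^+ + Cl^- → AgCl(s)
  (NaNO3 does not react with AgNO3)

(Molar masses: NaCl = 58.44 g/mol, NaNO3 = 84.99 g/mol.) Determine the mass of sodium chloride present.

n(AgNO3) = 0.0231 × 0.375 = 8.66 × 10^-3 mol
Let x = n(NaCl), y = n(NaNO3).
Titrant: 1x = 8.66 × 10^-3;  mass: 58.44x + 84.99y = 1.03
Solving, x = 8.66 × 10^-3 mol, y = 6.16 × 10^-3 mol
mass of NaCl = 8.66 × 10^-3 × 58.44 = 0.506 g

0.506 g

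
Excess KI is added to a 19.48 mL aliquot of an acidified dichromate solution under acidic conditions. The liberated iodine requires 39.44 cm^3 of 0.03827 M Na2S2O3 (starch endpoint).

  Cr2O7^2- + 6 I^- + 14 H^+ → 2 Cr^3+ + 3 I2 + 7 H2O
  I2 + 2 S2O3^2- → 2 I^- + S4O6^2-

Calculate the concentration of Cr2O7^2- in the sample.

n(S2O3^2-) = 0.03944 × 0.03827 = 1.509 × 10^-3 mol
n(I2) = n(S2O3^2-)/2 = 7.547 × 10^-4 mol
From the 1:3 ratio, n(Cr2O7^2-) in the aliquot = 1/3 × 7.547 × 10^-4 = 2.516 × 10^-4 mol
[Cr2O7^2-] = 2.516 × 10^-4 / 0.01948 = 0.01291 mol/L

0.01291 M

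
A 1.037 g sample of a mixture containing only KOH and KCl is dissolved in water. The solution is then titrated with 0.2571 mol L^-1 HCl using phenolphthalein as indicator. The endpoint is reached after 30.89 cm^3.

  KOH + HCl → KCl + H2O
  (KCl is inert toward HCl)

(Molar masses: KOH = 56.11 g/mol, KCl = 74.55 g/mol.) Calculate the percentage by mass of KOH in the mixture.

n(HCl) = 0.03089 × 0.2571 = 7.942 × 10^-3 mol
Let x = n(KOH), y = n(KCl).
Titrant: 1x = 7.942 × 10^-3;  mass: 56.11x + 74.55y = 1.037
Solving, x = 7.942 × 10^-3 mol, y = 7.933 × 10^-3 mol
mass of KOH = 7.942 × 10^-3 × 56.11 = 0.4456 g
% KOH = 0.4456 / 1.037 × 100 = 42.97 %

42.97 %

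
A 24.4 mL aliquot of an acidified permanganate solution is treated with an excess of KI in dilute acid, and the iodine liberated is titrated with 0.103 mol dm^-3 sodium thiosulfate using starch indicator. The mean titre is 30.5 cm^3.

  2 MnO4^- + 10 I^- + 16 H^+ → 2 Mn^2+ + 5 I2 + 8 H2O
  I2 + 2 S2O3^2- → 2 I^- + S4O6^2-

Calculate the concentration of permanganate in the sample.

0.0257 mol/L

n(S2O3^2-) = 0.0305 × 0.103 = 3.14 × 10^-3 mol
n(I2) = n(S2O3^2-)/2 = 1.57 × 10^-3 mol
From the 2:5 ratio, n(MnO4^-) in the aliquot = 2/5 × 1.57 × 10^-3 = 6.28 × 10^-4 mol
[MnO4^-] = 6.28 × 10^-4 / 0.0244 = 0.0257 mol/L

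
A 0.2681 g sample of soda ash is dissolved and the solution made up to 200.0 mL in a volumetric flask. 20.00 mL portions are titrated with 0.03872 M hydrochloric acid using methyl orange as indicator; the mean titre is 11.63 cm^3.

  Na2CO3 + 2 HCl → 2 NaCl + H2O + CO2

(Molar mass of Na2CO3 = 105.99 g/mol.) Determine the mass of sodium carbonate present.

n(HCl) per titration = 0.01163 × 0.03872 = 4.503 × 10^-4 mol
From the 1:2 ratio, n(Na2CO3) in each aliquot = 1/2 × 4.503 × 10^-4 = 2.252 × 10^-4 mol
n(Na2CO3) in the whole flask = 2.252 × 10^-4 × 200.0/20.00 = 2.252 × 10^-3 mol
mass of Na2CO3 = 2.252 × 10^-3 × 105.99 = 0.2386 g

0.2386 g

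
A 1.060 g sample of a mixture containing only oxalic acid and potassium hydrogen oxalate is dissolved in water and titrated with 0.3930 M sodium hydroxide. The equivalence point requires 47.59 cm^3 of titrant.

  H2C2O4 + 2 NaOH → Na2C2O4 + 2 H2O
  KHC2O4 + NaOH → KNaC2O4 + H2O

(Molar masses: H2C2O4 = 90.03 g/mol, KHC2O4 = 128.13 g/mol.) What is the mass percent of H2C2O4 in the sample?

68.28 %

n(NaOH) = 0.04759 × 0.3930 = 0.01870 mol
Let x = n(H2C2O4), y = n(KHC2O4).
Titrant: 2x + 1y = 0.01870;  mass: 90.03x + 128.13y = 1.060
Solving, x = 8.039 × 10^-3 mol, y = 2.624 × 10^-3 mol
mass of H2C2O4 = 8.039 × 10^-3 × 90.03 = 0.7238 g
% H2C2O4 = 0.7238 / 1.060 × 100 = 68.28 %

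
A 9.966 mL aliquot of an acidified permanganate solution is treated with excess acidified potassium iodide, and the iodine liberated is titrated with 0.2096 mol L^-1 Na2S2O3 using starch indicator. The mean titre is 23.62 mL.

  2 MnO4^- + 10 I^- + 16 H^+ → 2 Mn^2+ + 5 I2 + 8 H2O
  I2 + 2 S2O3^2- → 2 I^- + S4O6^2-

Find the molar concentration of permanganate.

0.09935 mol/L

n(S2O3^2-) = 0.02362 × 0.2096 = 4.951 × 10^-3 mol
n(I2) = n(S2O3^2-)/2 = 2.475 × 10^-3 mol
From the 2:5 ratio, n(MnO4^-) in the aliquot = 2/5 × 2.475 × 10^-3 = 9.902 × 10^-4 mol
[MnO4^-] = 9.902 × 10^-4 / 0.009966 = 0.09935 mol/L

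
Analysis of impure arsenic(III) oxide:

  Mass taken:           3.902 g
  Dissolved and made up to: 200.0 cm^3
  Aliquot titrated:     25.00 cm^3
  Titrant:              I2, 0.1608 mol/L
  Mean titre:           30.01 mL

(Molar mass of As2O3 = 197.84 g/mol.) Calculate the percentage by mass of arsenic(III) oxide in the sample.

As2O3 + 2 I2 + 2 H2O → As2O5 + 4 HI
n(I2) per titration = 0.03001 × 0.1608 = 4.826 × 10^-3 mol
From the 1:2 ratio, n(As2O3) in each aliquot = 1/2 × 4.826 × 10^-3 = 2.413 × 10^-3 mol
n(As2O3) in the whole flask = 2.413 × 10^-3 × 200.0/25.00 = 0.01930 mol
mass of As2O3 = 0.01930 × 197.84 = 3.819 g
% As2O3 = 3.819 / 3.902 × 100 = 97.87 %

97.87 %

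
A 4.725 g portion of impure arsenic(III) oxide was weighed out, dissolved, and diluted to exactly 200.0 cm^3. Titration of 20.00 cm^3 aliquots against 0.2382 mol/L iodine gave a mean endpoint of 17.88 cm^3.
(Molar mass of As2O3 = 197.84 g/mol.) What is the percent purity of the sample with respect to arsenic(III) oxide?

As2O3 + 2 I2 + 2 H2O → As2O5 + 4 HI
n(I2) per titration = 0.01788 × 0.2382 = 4.259 × 10^-3 mol
From the 1:2 ratio, n(As2O3) in each aliquot = 1/2 × 4.259 × 10^-3 = 2.130 × 10^-3 mol
n(As2O3) in the whole flask = 2.130 × 10^-3 × 200.0/20.00 = 0.02130 mol
mass of As2O3 = 0.02130 × 197.84 = 4.213 g
% As2O3 = 4.213 / 4.725 × 100 = 89.16 %

89.16 %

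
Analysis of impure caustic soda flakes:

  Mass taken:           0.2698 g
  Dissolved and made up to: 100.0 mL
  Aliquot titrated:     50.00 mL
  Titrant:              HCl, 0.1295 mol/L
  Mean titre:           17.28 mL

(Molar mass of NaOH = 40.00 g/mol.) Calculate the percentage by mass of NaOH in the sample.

NaOH + HCl → NaCl + H2O
n(HCl) per titration = 0.01728 × 0.1295 = 2.238 × 10^-3 mol
n(NaOH) in each aliquot = 2.238 × 10^-3 mol (1:1 ratio)
n(NaOH) in the whole flask = 2.238 × 10^-3 × 100.0/50.00 = 4.476 × 10^-3 mol
mass of NaOH = 4.476 × 10^-3 × 40.00 = 0.1790 g
% NaOH = 0.1790 / 0.2698 × 100 = 66.35 %

66.35 %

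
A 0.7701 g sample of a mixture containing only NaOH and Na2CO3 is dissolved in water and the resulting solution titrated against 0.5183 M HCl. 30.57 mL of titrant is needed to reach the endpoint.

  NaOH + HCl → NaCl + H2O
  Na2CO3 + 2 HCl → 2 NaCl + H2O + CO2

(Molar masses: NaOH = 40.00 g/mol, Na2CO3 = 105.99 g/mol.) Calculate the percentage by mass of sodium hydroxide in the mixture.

27.81 %

n(HCl) = 0.03057 × 0.5183 = 0.01584 mol
Let x = n(NaOH), y = n(Na2CO3).
Titrant: 1x + 2y = 0.01584;  mass: 40.00x + 105.99y = 0.7701
Solving, x = 5.354 × 10^-3 mol, y = 5.245 × 10^-3 mol
mass of NaOH = 5.354 × 10^-3 × 40.00 = 0.2142 g
% NaOH = 0.2142 / 0.7701 × 100 = 27.81 %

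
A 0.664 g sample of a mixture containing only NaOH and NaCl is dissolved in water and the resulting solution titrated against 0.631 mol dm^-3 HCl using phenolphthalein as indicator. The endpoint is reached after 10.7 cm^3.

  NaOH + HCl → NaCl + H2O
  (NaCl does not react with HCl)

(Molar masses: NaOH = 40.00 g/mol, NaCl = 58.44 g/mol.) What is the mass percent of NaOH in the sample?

40.7 %

n(HCl) = 0.0107 × 0.631 = 6.75 × 10^-3 mol
Let x = n(NaOH), y = n(NaCl).
Titrant: 1x = 6.75 × 10^-3;  mass: 40.00x + 58.44y = 0.664
Solving, x = 6.75 × 10^-3 mol, y = 6.74 × 10^-3 mol
mass of NaOH = 6.75 × 10^-3 × 40.00 = 0.270 g
% NaOH = 0.270 / 0.664 × 100 = 40.7 %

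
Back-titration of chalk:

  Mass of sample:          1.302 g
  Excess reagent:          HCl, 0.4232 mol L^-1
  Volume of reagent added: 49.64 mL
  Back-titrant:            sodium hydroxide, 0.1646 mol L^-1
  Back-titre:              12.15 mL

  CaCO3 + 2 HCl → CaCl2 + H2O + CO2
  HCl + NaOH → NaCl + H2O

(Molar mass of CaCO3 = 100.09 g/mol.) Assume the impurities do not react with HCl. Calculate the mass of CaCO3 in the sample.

0.9512 g

n(HCl) added = 0.04964 × 0.4232 = 0.02101 mol
n(NaOH) used in back-titration = 0.01215 × 0.1646 = 2.000 × 10^-3 mol
n(HCl) left over = 2.000 × 10^-3 mol (1:1 ratio)
n(HCl) consumed by analyte = 0.02101 − 2.000 × 10^-3 = 0.01901 mol
From the 1:2 ratio, n(CaCO3) = 1/2 × 0.01901 = 9.504 × 10^-3 mol
mass of CaCO3 = 9.504 × 10^-3 × 100.09 = 0.9512 g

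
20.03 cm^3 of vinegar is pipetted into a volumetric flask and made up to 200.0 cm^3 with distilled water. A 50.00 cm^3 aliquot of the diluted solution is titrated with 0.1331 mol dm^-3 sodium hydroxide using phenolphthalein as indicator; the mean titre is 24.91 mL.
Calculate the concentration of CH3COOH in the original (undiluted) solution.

0.6621 mol/L

CH3COOH + NaOH → CH3COONa + H2O
n(NaOH) = 0.02491 × 0.1331 = 3.316 × 10^-3 mol
n(CH3COOH) in the aliquot = 3.316 × 10^-3 mol (1:1 ratio)
[CH3COOH]_dilute = 3.316 × 10^-3 / 0.05000 = 0.06631 mol/L
Dilution factor = 200.0 / 20.03 = 9.985
[CH3COOH]_stock = 0.06631 × 9.985 = 0.6621 mol/L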